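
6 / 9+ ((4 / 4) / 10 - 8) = -217 / 30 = -7.23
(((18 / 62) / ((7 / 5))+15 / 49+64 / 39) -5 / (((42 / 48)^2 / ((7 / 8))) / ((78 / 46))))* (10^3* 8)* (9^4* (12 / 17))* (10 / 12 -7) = 1721557162.43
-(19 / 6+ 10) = -79 / 6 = -13.17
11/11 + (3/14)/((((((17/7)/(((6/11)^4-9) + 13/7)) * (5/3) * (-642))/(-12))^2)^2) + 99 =220085695880481104866197983077727164/2200856953493562948155899190854375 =100.00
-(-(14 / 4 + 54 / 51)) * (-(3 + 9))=-930 / 17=-54.71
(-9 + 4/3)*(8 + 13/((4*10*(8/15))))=-12673/192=-66.01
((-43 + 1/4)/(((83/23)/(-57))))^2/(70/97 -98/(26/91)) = -541660079313/406616336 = -1332.12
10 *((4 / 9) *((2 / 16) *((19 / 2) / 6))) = 95 / 108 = 0.88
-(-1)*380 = 380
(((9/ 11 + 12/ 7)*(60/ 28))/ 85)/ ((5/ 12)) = 1404/ 9163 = 0.15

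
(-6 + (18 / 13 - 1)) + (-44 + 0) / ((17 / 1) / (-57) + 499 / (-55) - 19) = -4699619 / 1156259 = -4.06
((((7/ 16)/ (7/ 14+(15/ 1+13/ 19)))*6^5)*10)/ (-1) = -86184/ 41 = -2102.05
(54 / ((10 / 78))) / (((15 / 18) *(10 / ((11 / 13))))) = 5346 / 125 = 42.77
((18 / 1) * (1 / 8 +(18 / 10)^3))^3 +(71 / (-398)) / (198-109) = 2729313422105218267 / 2213875000000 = 1232821.83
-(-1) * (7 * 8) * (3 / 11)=168 / 11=15.27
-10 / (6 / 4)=-20 / 3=-6.67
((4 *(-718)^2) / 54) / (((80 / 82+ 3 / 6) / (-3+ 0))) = -84545936 / 1089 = -77636.30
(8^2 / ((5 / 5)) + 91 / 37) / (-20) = -2459 / 740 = -3.32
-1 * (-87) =87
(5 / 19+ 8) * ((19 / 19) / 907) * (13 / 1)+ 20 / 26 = 198863 / 224029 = 0.89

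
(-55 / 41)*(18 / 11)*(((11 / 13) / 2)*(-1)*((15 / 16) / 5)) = 1485 / 8528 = 0.17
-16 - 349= -365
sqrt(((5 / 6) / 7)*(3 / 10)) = sqrt(7) / 14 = 0.19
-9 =-9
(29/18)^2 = 841/324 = 2.60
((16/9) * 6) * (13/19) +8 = 872/57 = 15.30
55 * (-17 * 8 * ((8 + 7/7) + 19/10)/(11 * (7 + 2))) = -7412/9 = -823.56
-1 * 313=-313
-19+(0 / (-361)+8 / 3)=-49 / 3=-16.33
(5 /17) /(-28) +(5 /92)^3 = -958485 /92663872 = -0.01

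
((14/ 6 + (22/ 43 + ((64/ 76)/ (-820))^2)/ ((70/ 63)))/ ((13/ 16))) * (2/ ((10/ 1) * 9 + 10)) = 218705570704/ 3180226115625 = 0.07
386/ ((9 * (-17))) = -386/ 153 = -2.52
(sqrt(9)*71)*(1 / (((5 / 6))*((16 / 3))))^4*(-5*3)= -4192479 / 512000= -8.19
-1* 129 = -129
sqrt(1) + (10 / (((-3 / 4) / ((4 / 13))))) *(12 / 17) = -419 / 221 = -1.90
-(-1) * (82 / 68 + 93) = 3203 / 34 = 94.21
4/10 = 2/5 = 0.40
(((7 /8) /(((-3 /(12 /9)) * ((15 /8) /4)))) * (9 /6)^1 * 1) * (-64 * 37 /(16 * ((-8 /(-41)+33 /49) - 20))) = -16650592 /1729575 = -9.63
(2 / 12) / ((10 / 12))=1 / 5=0.20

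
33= 33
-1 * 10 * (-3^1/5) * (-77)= -462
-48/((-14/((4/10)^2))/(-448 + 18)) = -8256/35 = -235.89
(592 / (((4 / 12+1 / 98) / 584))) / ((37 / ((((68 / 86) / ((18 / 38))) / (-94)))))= -295774976 / 612363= -483.01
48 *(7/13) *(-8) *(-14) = 37632/13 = 2894.77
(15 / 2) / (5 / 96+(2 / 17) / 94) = 575280 / 4091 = 140.62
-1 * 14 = -14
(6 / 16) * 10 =15 / 4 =3.75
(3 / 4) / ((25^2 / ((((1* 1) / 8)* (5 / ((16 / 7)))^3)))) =1029 / 655360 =0.00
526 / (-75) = -526 / 75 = -7.01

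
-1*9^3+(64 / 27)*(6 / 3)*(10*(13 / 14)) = -129461 / 189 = -684.98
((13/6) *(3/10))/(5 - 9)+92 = 7347/80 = 91.84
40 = 40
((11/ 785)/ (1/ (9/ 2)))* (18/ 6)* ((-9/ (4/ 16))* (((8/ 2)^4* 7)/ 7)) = -1743.41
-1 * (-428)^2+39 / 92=-16852889 / 92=-183183.58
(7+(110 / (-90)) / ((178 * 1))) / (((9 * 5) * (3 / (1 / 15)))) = 11203 / 3244050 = 0.00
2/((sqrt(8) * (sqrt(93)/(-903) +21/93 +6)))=289261 * sqrt(186)/20248720312 +1626197349 * sqrt(2)/20248720312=0.11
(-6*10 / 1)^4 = 12960000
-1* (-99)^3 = 970299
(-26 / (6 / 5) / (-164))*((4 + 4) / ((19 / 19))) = 130 / 123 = 1.06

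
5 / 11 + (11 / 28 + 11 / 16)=1891 / 1232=1.53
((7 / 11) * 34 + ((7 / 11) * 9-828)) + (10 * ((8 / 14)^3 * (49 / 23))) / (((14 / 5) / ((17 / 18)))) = -89179801 / 111573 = -799.30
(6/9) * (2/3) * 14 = 56/9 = 6.22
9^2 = 81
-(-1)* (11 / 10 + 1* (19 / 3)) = 223 / 30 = 7.43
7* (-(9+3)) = -84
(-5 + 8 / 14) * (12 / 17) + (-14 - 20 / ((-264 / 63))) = -32341 / 2618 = -12.35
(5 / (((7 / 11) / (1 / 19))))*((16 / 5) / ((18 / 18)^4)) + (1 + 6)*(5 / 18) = 7823 / 2394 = 3.27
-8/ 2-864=-868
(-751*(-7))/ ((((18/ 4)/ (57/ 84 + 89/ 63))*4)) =395777/ 648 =610.77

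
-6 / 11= -0.55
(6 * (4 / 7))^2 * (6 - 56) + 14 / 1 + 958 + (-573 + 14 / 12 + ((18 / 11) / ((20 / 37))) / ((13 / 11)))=-1767932 / 9555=-185.03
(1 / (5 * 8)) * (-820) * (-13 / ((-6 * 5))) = -533 / 60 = -8.88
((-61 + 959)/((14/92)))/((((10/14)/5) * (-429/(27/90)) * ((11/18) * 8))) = -92943/15730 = -5.91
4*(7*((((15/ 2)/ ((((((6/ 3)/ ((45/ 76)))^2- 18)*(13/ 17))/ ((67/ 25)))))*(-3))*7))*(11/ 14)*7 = 2237742045/ 173498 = 12897.80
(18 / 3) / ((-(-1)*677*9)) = 2 / 2031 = 0.00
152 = 152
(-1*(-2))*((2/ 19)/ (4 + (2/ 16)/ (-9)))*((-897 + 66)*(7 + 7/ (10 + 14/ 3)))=-2812104/ 8569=-328.17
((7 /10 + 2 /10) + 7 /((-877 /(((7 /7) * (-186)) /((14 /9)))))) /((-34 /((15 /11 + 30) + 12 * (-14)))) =7.45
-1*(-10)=10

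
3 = 3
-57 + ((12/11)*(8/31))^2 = -6618801/116281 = -56.92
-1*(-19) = 19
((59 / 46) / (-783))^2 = 3481 / 1297296324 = 0.00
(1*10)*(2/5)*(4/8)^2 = 1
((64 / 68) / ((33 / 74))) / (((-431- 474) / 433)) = -512672 / 507705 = -1.01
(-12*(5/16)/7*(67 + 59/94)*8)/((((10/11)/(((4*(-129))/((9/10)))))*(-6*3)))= -10022870/987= -10154.88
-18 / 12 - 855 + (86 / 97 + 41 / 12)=-991957 / 1164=-852.20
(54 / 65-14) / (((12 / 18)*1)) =-1284 / 65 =-19.75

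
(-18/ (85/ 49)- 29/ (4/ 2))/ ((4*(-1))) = 4229/ 680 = 6.22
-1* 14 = -14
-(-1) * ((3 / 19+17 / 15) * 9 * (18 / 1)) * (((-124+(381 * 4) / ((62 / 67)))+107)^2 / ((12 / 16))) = 67643697907584 / 91295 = 740935406.18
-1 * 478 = -478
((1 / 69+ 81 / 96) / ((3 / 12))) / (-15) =-379 / 1656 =-0.23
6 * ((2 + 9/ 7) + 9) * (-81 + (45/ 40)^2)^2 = 468643.77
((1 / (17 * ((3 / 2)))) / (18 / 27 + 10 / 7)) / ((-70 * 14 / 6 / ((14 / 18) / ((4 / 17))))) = -1 / 2640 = -0.00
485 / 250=97 / 50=1.94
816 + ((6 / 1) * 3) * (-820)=-13944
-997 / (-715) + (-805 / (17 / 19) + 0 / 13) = -10918976 / 12155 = -898.31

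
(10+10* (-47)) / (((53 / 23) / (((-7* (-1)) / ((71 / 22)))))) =-1629320 / 3763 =-432.98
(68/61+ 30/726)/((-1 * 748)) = -8533/5520988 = -0.00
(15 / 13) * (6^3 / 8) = 405 / 13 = 31.15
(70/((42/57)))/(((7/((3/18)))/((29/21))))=3.12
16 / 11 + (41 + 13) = 610 / 11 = 55.45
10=10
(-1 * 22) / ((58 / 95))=-1045 / 29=-36.03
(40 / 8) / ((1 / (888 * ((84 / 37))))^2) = 20321280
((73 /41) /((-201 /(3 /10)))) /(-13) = 73 /357110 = 0.00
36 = 36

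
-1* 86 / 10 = -43 / 5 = -8.60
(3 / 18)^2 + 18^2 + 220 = 19585 / 36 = 544.03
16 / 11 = 1.45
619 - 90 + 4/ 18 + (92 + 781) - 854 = 4934/ 9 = 548.22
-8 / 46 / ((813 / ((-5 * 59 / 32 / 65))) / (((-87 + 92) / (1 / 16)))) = 590 / 243087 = 0.00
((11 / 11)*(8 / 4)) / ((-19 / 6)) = -12 / 19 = -0.63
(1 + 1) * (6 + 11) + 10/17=588/17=34.59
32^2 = 1024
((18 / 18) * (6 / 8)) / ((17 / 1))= 3 / 68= 0.04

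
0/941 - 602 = -602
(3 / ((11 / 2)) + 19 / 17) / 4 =311 / 748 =0.42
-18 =-18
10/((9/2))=2.22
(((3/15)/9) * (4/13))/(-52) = -1/7605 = -0.00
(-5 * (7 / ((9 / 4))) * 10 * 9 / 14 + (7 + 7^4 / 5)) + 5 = 1961 / 5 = 392.20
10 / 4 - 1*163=-321 / 2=-160.50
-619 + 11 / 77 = -4332 / 7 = -618.86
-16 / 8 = -2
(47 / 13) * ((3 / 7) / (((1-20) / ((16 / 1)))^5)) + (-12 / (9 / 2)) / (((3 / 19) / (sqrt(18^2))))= -68646651952 / 225325009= -304.66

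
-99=-99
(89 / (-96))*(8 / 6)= -89 / 72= -1.24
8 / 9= 0.89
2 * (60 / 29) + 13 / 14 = 2057 / 406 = 5.07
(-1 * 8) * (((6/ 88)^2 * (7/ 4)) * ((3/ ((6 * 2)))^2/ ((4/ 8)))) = -63/ 7744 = -0.01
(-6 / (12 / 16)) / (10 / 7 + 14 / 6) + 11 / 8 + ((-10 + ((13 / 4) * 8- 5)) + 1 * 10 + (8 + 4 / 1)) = 20381 / 632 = 32.25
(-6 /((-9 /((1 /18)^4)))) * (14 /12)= 7 /944784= 0.00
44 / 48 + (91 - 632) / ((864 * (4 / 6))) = -13 / 576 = -0.02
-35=-35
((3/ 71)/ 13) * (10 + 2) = 36/ 923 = 0.04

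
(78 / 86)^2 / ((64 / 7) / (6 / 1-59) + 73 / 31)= 17493021 / 46408051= 0.38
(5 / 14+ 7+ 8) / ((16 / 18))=1935 / 112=17.28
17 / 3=5.67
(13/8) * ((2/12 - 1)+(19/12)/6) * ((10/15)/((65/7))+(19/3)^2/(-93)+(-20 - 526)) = 1218712249/2410560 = 505.57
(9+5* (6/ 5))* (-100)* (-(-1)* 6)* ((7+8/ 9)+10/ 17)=-1297000/ 17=-76294.12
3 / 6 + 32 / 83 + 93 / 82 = 6873 / 3403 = 2.02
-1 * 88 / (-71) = 1.24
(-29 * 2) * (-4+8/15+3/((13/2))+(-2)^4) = -146972/195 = -753.70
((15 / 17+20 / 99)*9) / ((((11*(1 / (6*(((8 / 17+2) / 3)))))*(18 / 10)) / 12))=1022000 / 34969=29.23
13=13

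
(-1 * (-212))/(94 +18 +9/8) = 1696/905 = 1.87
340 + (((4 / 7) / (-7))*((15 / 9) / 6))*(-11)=150050 / 441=340.25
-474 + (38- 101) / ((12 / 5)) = -2001 / 4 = -500.25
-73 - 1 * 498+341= -230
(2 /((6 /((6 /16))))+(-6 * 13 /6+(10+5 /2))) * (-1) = 3 /8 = 0.38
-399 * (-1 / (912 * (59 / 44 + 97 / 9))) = 693 / 19196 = 0.04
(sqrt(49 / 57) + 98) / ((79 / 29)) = 203* sqrt(57) / 4503 + 2842 / 79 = 36.32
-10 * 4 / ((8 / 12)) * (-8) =480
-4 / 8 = -1 / 2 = -0.50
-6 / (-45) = 2 / 15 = 0.13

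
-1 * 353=-353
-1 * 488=-488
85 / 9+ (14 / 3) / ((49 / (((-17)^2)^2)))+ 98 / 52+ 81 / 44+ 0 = 287118665 / 36036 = 7967.55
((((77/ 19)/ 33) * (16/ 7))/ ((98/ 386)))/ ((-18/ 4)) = -6176/ 25137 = -0.25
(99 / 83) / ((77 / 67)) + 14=8737 / 581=15.04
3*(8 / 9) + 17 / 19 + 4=431 / 57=7.56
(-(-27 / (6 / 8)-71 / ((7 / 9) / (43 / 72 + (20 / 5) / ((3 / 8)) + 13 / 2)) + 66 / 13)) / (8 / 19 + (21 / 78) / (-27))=617153877 / 153524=4019.92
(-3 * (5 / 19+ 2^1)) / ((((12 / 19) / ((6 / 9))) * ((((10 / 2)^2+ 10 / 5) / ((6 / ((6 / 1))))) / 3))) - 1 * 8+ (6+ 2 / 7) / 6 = -2929 / 378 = -7.75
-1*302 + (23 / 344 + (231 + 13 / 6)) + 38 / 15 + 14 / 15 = -336947 / 5160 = -65.30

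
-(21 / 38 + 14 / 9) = -721 / 342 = -2.11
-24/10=-12/5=-2.40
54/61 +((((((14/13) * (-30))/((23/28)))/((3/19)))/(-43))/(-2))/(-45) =6702830/7058493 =0.95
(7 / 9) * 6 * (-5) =-23.33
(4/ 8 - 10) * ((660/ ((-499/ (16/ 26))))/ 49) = 50160/ 317863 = 0.16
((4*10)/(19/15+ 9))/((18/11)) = 50/21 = 2.38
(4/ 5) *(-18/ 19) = -72/ 95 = -0.76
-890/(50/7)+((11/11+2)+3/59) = -35857/295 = -121.55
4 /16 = 1 /4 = 0.25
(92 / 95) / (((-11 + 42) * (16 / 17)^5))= 32656711 / 772014080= 0.04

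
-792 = -792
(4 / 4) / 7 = 1 / 7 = 0.14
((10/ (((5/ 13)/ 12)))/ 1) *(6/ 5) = 1872/ 5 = 374.40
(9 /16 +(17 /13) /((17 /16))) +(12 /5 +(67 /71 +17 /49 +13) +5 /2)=75922999 /3618160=20.98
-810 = -810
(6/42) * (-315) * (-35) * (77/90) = 2695/2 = 1347.50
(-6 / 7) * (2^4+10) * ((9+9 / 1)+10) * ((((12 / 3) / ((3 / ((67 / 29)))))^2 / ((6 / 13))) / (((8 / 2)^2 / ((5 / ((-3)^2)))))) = -30345640 / 68121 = -445.47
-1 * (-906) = 906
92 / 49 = 1.88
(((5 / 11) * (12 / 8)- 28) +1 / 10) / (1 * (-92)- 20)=1497 / 6160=0.24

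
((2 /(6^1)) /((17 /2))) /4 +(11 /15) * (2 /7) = 261 /1190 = 0.22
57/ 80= 0.71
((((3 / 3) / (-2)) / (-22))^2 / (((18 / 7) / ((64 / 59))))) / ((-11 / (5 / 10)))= -7 / 706761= -0.00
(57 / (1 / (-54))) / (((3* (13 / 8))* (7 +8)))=-2736 / 65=-42.09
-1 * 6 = -6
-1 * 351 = -351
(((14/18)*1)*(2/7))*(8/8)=2/9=0.22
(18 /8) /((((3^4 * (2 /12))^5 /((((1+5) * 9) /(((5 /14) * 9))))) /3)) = 224 /885735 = 0.00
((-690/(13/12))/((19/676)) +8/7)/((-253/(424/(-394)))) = -638918816/6628853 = -96.38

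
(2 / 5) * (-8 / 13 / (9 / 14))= -224 / 585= -0.38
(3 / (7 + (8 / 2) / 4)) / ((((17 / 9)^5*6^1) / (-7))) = -413343 / 22717712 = -0.02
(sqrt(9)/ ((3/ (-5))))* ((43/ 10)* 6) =-129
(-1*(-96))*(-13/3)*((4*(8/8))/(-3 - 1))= 416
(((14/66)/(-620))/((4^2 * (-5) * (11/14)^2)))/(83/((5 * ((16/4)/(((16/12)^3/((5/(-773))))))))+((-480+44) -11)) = -0.00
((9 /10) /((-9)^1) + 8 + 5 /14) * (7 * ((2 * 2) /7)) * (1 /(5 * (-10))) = -578 /875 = -0.66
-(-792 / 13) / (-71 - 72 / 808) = -19998 / 23335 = -0.86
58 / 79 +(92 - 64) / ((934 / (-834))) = -895318 / 36893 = -24.27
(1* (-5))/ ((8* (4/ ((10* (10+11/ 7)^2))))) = -164025/ 784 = -209.22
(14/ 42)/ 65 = 1/ 195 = 0.01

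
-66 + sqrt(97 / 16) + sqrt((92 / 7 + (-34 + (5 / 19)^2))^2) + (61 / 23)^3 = -816510930 / 30746009 + sqrt(97) / 4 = -24.09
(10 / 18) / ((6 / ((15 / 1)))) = 25 / 18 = 1.39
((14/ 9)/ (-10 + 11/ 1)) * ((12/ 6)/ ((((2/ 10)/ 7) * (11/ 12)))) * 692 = 2712640/ 33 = 82201.21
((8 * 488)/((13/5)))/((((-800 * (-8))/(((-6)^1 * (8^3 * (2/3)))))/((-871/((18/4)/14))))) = 58591232/45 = 1302027.38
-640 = -640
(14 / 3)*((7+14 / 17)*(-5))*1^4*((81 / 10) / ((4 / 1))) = -25137 / 68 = -369.66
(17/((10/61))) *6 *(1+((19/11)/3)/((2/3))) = 127551/110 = 1159.55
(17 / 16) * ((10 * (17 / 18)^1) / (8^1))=1445 / 1152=1.25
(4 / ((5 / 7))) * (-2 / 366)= -28 / 915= -0.03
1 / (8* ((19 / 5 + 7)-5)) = 5 / 232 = 0.02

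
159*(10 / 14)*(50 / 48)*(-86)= -284875 / 28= -10174.11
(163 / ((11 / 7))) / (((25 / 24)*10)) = 13692 / 1375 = 9.96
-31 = -31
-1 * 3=-3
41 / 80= 0.51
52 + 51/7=415/7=59.29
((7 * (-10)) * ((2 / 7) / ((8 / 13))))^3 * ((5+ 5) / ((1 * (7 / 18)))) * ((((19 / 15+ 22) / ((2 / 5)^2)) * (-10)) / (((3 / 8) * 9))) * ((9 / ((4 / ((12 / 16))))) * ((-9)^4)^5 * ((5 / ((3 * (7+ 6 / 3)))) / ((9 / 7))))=1123881952127734052969854000.00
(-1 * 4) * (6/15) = -8/5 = -1.60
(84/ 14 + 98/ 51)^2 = 163216/ 2601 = 62.75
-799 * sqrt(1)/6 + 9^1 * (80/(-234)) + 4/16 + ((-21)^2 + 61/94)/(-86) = -11123650/78819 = -141.13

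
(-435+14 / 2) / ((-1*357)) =428 / 357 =1.20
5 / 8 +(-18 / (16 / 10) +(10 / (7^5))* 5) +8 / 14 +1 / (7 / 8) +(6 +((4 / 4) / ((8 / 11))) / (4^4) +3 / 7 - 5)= -7.47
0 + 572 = 572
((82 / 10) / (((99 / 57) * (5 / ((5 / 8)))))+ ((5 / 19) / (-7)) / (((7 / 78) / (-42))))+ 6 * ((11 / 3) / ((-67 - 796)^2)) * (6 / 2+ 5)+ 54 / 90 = 2456087654927 / 130751645640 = 18.78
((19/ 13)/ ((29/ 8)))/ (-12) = -0.03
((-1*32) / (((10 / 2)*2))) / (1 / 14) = -224 / 5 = -44.80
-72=-72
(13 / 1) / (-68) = -13 / 68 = -0.19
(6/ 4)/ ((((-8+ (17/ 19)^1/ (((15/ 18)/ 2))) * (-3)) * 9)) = 95/ 10008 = 0.01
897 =897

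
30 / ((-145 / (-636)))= 3816 / 29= 131.59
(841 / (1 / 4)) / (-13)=-3364 / 13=-258.77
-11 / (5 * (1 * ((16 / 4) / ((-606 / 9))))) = 1111 / 30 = 37.03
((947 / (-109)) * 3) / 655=-2841 / 71395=-0.04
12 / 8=1.50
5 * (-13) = -65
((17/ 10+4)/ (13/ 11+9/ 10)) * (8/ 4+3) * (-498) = -1561230/ 229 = -6817.60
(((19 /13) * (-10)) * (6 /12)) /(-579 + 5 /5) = 0.01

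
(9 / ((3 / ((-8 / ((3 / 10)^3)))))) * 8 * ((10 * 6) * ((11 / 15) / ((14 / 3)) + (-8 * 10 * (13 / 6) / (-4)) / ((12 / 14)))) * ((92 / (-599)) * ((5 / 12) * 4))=1881157120000 / 339633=5538793.70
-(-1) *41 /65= 41 /65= 0.63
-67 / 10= -6.70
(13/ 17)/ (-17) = -13/ 289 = -0.04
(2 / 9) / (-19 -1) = -1 / 90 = -0.01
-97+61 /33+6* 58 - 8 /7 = 58144 /231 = 251.71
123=123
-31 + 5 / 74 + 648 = 617.07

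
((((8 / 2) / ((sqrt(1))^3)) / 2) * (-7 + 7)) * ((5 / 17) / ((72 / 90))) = 0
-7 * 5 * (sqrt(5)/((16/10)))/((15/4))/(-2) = 35 * sqrt(5)/12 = 6.52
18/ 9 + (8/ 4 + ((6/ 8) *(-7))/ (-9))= 4.58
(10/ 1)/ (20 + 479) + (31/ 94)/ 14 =28629/ 656684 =0.04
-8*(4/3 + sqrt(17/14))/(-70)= 2*sqrt(238)/245 + 16/105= 0.28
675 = 675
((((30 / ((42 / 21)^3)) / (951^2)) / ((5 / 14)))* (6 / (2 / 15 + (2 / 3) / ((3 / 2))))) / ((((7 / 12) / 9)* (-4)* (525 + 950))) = -243 / 770750630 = -0.00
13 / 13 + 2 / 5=7 / 5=1.40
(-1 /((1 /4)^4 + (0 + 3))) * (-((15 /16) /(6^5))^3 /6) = 125 /1285590233382912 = 0.00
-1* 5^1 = -5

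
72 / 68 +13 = 239 / 17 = 14.06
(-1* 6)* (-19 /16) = 57 /8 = 7.12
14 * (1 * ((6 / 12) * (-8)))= -56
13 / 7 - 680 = -4747 / 7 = -678.14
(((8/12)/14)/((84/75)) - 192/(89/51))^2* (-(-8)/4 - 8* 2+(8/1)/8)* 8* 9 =-430630803613933/38036642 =-11321472.69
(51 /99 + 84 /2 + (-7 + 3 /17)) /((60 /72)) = 42.83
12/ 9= 4/ 3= 1.33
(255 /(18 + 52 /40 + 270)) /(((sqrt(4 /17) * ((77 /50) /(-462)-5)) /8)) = -3060000 * sqrt(17) /4342393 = -2.91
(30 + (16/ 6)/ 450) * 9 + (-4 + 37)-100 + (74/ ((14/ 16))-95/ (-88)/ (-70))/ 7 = 139147871/ 646800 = 215.13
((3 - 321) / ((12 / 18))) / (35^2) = -477 / 1225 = -0.39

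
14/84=1/6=0.17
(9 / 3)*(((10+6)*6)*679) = 195552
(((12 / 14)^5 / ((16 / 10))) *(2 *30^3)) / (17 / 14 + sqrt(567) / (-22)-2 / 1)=349307640000 / 15776971-25981560000 *sqrt(7) / 2253853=-8358.87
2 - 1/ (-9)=2.11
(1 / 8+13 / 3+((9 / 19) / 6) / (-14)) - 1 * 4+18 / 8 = 8627 / 3192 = 2.70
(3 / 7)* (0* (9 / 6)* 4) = 0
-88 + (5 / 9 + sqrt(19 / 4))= -787 / 9 + sqrt(19) / 2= -85.26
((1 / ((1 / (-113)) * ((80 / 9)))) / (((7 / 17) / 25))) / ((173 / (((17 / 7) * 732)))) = -268930395 / 33908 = -7931.18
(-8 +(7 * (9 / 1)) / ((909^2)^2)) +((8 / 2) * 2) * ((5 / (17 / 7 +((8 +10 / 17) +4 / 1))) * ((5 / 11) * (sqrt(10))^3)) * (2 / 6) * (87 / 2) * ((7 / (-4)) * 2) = -12078500 * sqrt(10) / 19657 - 606880258625 / 75860032329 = -1951.10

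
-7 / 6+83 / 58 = 23 / 87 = 0.26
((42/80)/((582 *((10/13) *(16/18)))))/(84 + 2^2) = 819/54630400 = 0.00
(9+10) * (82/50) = 779/25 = 31.16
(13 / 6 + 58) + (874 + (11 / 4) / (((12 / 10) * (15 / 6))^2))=33641 / 36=934.47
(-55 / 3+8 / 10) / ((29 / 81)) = -7101 / 145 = -48.97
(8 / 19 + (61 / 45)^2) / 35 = 86899 / 1346625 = 0.06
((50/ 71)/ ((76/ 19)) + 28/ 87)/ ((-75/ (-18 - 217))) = 1.56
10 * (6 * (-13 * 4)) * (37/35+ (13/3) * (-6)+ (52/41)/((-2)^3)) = 22476792/287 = 78316.35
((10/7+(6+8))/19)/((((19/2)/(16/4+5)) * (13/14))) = 0.83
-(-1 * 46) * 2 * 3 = 276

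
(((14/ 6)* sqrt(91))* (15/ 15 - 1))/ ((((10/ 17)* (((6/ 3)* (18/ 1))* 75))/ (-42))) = 0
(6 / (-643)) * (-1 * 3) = 18 / 643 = 0.03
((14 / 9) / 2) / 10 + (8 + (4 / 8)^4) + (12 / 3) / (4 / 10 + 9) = 289867 / 33840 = 8.57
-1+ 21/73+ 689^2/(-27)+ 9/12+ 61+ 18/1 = -137995399/7884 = -17503.22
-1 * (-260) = 260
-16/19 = -0.84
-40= -40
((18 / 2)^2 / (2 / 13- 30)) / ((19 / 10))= -5265 / 3686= -1.43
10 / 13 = 0.77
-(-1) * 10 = 10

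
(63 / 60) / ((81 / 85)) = 119 / 108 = 1.10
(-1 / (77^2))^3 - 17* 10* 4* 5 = -708636092302601 / 208422380089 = -3400.00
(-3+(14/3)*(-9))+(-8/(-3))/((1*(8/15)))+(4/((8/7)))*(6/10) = -379/10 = -37.90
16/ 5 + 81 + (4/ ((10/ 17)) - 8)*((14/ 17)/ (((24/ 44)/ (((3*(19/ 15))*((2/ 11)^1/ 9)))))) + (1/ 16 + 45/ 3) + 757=52394753/ 61200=856.12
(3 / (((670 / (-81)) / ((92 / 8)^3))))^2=304263.59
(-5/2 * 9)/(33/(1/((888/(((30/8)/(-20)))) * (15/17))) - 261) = 85/521946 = 0.00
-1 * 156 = -156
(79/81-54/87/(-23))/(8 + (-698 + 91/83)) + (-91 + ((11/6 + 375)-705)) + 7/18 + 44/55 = -6456127778098/15446049165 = -417.98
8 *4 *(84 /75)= 896 /25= 35.84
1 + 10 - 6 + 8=13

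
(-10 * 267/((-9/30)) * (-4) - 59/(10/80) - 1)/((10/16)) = -288584/5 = -57716.80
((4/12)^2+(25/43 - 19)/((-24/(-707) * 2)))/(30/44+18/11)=-2308823/19737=-116.98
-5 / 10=-1 / 2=-0.50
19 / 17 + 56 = 971 / 17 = 57.12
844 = 844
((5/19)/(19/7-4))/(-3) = 35/513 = 0.07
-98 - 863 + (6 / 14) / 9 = -20180 / 21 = -960.95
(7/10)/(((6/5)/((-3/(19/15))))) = -105/76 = -1.38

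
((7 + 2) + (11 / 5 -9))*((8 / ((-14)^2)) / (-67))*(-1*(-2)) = -44 / 16415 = -0.00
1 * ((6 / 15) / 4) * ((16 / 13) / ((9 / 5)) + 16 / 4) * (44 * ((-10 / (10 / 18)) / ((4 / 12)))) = -72336 / 65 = -1112.86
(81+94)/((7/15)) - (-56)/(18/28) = 4159/9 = 462.11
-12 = -12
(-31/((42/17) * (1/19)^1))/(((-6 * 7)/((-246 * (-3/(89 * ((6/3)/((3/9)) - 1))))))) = 410533/43610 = 9.41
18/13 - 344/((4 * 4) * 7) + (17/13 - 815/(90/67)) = -497216/819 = -607.10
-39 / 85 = -0.46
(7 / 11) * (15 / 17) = 105 / 187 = 0.56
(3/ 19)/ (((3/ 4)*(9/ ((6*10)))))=80/ 57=1.40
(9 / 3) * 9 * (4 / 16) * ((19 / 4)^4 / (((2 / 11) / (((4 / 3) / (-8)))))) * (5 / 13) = -64508895 / 53248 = -1211.48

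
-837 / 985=-0.85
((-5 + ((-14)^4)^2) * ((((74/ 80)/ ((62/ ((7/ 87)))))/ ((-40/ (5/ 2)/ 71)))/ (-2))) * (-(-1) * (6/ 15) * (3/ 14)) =3876897836977/ 11507200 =336910.62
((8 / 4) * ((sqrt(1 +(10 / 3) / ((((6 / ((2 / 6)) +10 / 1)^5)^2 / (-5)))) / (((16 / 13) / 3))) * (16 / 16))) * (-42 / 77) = -39 * sqrt(2665770900258666) / 757256192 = -2.66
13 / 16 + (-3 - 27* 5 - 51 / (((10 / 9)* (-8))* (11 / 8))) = -117053 / 880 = -133.01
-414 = -414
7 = 7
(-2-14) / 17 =-16 / 17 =-0.94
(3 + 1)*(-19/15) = -76/15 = -5.07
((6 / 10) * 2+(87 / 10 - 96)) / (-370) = 861 / 3700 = 0.23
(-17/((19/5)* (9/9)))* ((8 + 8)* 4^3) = -87040/19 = -4581.05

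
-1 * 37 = -37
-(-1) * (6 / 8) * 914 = 1371 / 2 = 685.50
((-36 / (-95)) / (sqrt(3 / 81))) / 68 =27*sqrt(3) / 1615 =0.03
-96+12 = -84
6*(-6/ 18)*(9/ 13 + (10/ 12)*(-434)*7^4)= 1736721.95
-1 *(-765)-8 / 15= 11467 / 15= 764.47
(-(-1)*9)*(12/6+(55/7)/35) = 981/49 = 20.02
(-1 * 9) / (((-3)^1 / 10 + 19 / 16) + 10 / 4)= -720 / 271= -2.66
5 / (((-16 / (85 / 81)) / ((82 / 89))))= -17425 / 57672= -0.30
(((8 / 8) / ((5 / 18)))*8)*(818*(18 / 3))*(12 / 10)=169620.48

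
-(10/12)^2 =-25/36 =-0.69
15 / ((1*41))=15 / 41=0.37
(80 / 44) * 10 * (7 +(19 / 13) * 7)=44800 / 143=313.29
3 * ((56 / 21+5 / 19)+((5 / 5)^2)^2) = 224 / 19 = 11.79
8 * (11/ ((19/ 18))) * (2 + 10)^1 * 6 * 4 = 456192/ 19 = 24010.11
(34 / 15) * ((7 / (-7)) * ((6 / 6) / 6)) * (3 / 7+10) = -1241 / 315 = -3.94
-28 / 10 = -14 / 5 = -2.80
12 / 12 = 1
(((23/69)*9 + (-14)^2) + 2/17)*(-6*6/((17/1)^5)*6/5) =-146232/24137569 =-0.01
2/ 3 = 0.67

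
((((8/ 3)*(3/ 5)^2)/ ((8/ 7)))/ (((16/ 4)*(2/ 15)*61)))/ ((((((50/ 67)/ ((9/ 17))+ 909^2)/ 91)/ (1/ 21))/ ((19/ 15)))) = 1042587/ 6078629174600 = 0.00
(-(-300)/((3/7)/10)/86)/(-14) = -250/43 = -5.81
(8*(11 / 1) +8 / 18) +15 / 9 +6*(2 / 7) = 5785 / 63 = 91.83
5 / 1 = 5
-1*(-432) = 432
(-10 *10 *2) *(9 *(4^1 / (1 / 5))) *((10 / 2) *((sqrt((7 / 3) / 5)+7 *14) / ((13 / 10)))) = -176400000 / 13-120000 *sqrt(105) / 13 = -13663818.01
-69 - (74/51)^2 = -184945/2601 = -71.11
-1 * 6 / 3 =-2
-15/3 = -5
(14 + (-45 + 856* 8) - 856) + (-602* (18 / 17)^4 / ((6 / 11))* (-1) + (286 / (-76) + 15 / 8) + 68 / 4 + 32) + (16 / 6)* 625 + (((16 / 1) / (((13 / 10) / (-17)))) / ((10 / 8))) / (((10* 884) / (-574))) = 291984494125079 / 32182311720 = 9072.83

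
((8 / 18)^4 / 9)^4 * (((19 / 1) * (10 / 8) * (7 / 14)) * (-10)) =-510027366400 / 12157665459056928801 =-0.00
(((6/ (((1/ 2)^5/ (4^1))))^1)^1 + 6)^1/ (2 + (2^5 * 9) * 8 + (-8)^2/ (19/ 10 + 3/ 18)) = 11997/ 36223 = 0.33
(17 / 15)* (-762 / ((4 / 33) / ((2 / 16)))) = -890.59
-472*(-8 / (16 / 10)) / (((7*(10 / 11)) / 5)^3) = 392645 / 343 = 1144.74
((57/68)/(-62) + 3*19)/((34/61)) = 102.24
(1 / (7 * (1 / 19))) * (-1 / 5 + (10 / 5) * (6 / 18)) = 19 / 15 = 1.27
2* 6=12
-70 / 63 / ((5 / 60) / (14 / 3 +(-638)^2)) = -48845840 / 9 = -5427315.56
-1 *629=-629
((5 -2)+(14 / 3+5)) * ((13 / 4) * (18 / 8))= 741 / 8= 92.62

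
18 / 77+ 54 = 4176 / 77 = 54.23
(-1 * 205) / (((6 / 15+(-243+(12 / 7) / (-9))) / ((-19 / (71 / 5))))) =-2044875 / 1810003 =-1.13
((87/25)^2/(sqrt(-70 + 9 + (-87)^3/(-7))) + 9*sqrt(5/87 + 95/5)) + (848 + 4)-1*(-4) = 7569*sqrt(2177)/8941250 + 3*sqrt(144246)/29 + 856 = 895.33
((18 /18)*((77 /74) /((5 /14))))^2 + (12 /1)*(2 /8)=393196 /34225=11.49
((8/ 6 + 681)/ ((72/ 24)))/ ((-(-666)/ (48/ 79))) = 16376/ 78921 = 0.21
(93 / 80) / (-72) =-31 / 1920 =-0.02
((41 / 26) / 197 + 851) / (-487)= -4358863 / 2494414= -1.75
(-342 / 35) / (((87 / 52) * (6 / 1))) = -988 / 1015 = -0.97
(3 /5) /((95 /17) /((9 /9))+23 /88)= 0.10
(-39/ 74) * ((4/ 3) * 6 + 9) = -663/ 74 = -8.96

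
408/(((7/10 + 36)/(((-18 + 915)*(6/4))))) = 5489640/367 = 14958.15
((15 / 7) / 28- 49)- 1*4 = -52.92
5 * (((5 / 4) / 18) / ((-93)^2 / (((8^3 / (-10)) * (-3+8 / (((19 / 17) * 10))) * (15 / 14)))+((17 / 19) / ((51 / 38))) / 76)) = 7600 / 1510977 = 0.01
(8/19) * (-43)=-344/19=-18.11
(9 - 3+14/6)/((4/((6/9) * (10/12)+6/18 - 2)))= -2.31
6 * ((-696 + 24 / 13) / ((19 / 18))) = -974592 / 247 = -3945.72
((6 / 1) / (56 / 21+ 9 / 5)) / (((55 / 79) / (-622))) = -884484 / 737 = -1200.11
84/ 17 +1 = 101/ 17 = 5.94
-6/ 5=-1.20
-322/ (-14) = 23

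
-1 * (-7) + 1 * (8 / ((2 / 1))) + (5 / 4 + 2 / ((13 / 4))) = 669 / 52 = 12.87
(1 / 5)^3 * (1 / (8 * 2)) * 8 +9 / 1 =2251 / 250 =9.00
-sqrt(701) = -26.48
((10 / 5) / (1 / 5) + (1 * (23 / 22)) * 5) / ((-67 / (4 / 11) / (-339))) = 3390 / 121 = 28.02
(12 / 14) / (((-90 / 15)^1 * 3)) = -1 / 21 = -0.05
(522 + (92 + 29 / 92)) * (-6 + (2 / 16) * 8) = -282585 / 92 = -3071.58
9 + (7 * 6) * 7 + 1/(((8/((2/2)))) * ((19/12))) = 303.08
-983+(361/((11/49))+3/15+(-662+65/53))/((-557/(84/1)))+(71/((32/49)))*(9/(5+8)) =-709635512407/675440480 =-1050.63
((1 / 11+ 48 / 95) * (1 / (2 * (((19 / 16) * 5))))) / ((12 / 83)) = 103418 / 297825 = 0.35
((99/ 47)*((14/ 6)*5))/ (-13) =-1155/ 611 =-1.89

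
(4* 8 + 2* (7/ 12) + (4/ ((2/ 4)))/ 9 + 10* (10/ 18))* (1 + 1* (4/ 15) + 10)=120497/ 270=446.29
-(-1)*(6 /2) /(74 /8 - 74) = -12 /259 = -0.05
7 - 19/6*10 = -74/3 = -24.67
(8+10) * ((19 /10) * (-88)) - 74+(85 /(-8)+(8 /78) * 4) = -4826351 /1560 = -3093.81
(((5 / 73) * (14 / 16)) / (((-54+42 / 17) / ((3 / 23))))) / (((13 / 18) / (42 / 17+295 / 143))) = -3471615 / 3645632848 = -0.00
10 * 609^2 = 3708810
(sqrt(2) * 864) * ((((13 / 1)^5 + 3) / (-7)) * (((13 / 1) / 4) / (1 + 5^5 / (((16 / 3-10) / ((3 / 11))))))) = 22937181696 * sqrt(2) / 27971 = 1159703.74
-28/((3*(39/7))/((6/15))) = -392/585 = -0.67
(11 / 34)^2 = 121 / 1156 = 0.10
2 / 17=0.12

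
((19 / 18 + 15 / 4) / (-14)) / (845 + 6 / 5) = -865 / 2132424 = -0.00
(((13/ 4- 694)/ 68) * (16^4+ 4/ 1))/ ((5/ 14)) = -63380457/ 34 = -1864131.09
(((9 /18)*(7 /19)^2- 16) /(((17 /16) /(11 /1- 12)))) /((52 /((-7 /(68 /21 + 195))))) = -3381882 /332128303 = -0.01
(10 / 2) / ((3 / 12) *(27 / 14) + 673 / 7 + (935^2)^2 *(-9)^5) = -40 / 361034727080444227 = -0.00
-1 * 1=-1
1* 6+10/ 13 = 88/ 13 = 6.77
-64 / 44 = -16 / 11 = -1.45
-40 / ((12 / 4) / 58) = -2320 / 3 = -773.33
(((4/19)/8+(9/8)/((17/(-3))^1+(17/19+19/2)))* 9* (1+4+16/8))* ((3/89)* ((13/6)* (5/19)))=6332625/19791464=0.32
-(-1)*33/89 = 33/89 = 0.37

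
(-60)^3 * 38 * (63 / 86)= -258552000 / 43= -6012837.21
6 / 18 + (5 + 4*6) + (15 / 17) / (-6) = 2977 / 102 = 29.19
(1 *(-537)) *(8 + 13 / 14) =-67125 / 14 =-4794.64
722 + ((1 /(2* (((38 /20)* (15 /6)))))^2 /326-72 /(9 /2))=706.00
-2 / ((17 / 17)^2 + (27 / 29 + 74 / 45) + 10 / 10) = -2610 / 5971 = -0.44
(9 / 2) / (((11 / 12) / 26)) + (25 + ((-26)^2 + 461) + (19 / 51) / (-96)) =69454447 / 53856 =1289.63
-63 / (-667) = 63 / 667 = 0.09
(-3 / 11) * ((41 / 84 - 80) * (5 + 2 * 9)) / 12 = 153617 / 3696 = 41.56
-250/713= -0.35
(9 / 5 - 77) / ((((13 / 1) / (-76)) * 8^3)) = 893 / 1040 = 0.86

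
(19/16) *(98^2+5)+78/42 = 1278205/112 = 11412.54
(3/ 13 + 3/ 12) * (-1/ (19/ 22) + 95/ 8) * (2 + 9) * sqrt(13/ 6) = 149325 * sqrt(78)/ 15808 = 83.43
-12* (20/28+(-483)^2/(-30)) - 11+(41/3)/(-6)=58775063/630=93293.75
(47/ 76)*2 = 47/ 38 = 1.24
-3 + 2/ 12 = -17/ 6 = -2.83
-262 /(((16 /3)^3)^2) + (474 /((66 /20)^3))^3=33087123040275670292239 /14419546272077709312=2294.60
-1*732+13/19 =-13895/19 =-731.32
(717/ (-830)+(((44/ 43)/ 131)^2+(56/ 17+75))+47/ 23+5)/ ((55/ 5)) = 869874081707287/ 113273165512870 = 7.68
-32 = -32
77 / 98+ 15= 221 / 14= 15.79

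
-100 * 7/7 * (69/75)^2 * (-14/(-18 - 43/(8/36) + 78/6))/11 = -59248/109175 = -0.54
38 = 38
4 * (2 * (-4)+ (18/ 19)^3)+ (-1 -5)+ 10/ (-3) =-780532/ 20577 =-37.93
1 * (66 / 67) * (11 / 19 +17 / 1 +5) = 28314 / 1273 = 22.24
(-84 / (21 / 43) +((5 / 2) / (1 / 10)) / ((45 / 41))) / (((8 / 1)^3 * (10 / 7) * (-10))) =9401 / 460800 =0.02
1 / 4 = 0.25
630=630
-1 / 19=-0.05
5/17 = 0.29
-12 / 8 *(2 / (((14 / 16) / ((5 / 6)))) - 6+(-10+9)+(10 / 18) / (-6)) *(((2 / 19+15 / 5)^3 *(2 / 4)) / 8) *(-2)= -402748219 / 13827744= -29.13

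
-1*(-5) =5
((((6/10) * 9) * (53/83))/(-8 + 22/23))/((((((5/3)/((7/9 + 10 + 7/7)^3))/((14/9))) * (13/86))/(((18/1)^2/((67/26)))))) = -6992102395264/11261025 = -620911.72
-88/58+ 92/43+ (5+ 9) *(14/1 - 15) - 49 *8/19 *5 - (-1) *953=19818351/23693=836.46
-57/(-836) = 3/44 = 0.07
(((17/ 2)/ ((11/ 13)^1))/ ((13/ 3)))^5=345025251/ 5153632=66.95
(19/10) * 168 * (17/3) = 9044/5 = 1808.80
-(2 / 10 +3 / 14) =-29 / 70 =-0.41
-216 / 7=-30.86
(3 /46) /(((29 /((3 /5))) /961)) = 8649 /6670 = 1.30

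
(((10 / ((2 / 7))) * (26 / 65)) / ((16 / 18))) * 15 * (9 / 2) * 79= 671895 / 8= 83986.88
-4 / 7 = -0.57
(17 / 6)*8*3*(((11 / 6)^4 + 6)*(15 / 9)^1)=1960.33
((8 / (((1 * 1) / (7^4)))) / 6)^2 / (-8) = -11529602 / 9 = -1281066.89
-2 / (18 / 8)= -8 / 9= -0.89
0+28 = 28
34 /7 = 4.86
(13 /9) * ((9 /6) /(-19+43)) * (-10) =-0.90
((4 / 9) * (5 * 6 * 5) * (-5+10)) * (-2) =-2000 / 3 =-666.67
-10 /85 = -2 /17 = -0.12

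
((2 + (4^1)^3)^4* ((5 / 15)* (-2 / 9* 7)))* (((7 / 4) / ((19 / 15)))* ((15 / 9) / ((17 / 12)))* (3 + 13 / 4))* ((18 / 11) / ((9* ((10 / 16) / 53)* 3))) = -165917136000 / 323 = -513675343.65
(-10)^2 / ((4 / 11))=275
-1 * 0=0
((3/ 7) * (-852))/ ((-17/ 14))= 5112/ 17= 300.71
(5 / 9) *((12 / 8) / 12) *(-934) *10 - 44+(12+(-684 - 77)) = -25949 / 18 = -1441.61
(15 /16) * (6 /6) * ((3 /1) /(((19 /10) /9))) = 2025 /152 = 13.32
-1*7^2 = -49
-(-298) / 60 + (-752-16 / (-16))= -22381 / 30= -746.03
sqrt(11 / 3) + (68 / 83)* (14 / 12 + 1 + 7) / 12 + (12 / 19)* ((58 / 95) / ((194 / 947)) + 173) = sqrt(33) / 3 + 29236789099 / 261576990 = 113.69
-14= -14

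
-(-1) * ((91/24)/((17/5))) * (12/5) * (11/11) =91/34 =2.68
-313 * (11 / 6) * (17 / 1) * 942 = -9189367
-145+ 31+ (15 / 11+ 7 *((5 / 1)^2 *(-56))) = -109039 / 11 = -9912.64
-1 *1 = -1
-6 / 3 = -2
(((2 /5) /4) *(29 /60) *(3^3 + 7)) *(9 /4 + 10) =24157 /1200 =20.13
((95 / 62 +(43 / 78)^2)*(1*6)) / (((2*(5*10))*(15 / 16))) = 692618 / 5893875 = 0.12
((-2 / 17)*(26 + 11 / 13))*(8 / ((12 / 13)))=-1396 / 51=-27.37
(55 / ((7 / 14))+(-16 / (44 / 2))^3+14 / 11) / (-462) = -73796 / 307461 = -0.24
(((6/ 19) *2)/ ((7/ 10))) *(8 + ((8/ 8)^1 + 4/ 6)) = 1160/ 133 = 8.72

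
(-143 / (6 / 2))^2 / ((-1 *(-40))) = 20449 / 360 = 56.80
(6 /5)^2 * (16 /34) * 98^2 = 2765952 /425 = 6508.12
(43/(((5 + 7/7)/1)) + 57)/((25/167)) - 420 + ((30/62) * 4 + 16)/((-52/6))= 79357/12090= 6.56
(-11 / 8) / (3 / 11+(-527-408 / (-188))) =5687 / 2169568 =0.00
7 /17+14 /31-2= -1.14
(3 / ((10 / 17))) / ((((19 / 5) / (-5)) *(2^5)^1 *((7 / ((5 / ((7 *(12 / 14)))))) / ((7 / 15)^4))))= -5831 / 4924800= -0.00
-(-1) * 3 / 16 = 3 / 16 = 0.19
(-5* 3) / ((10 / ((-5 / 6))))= 5 / 4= 1.25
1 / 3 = 0.33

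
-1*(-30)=30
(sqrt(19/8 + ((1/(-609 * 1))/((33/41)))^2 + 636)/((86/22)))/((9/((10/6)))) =5 * sqrt(4125326450422)/8484588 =1.20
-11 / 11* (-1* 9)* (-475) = -4275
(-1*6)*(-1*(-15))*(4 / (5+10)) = -24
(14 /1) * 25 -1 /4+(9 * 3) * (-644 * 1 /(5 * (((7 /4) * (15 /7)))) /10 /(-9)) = 180027 /500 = 360.05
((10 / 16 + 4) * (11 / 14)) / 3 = 407 / 336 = 1.21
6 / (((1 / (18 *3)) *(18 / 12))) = 216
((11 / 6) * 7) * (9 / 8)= 231 / 16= 14.44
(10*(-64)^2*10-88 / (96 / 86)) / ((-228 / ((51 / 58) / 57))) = -41771159 / 1507536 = -27.71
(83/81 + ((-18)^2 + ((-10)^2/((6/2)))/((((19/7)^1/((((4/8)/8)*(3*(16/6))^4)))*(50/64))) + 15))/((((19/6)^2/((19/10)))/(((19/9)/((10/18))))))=537316/171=3142.20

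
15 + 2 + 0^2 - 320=-303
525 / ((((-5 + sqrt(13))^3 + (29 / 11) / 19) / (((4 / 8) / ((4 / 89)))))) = -217611703925 / 190940184 - 7483647325 * sqrt(13) / 23867523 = -2270.20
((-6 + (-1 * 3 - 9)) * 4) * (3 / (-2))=108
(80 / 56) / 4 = 0.36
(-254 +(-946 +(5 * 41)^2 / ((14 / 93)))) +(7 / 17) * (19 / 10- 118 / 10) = 277961.99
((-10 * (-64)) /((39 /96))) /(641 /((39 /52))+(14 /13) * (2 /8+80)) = 24576 /14681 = 1.67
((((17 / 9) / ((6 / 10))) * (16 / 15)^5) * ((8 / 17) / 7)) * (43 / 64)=5636096 / 28704375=0.20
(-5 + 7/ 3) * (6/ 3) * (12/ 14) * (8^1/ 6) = -128/ 21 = -6.10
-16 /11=-1.45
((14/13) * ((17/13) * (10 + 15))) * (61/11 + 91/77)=440300/1859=236.85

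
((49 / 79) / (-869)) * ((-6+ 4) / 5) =98 / 343255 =0.00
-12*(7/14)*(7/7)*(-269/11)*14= 22596/11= 2054.18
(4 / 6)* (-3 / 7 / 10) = -1 / 35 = -0.03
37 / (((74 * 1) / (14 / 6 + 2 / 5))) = 41 / 30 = 1.37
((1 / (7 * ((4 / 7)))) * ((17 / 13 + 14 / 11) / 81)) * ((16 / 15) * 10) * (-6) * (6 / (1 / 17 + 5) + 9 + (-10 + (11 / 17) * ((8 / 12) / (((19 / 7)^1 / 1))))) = -9429344 / 53625429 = -0.18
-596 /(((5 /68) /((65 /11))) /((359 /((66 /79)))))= -7471194952 /363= -20581804.28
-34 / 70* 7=-17 / 5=-3.40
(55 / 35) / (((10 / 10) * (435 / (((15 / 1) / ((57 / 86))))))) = 946 / 11571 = 0.08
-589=-589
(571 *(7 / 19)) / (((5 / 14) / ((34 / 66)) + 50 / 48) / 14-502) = -159816048 / 381273247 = -0.42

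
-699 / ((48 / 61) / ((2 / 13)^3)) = -3.23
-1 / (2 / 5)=-2.50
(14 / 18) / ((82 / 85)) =595 / 738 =0.81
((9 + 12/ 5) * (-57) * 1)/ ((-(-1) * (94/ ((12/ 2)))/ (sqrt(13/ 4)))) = -9747 * sqrt(13)/ 470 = -74.77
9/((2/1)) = 9/2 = 4.50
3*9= 27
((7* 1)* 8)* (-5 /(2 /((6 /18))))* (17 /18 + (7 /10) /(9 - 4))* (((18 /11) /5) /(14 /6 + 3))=-854 /275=-3.11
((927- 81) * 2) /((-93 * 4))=-141 /31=-4.55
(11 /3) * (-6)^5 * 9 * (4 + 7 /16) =-1138698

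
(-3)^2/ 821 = 9/ 821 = 0.01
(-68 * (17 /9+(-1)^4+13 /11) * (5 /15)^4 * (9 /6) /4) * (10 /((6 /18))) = -34255 /891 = -38.45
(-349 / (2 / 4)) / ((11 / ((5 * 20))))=-69800 / 11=-6345.45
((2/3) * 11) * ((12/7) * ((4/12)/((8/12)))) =44/7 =6.29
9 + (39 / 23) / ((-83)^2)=1426062 / 158447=9.00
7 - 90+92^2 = 8381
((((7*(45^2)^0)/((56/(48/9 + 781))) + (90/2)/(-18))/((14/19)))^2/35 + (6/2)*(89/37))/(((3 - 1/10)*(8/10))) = 358260571385/1695923712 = 211.25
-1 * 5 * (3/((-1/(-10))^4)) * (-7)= 1050000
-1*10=-10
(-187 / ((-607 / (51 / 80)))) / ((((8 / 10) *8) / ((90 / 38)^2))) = 19312425 / 112193024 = 0.17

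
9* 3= 27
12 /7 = 1.71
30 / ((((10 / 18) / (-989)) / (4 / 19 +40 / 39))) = -16306632 / 247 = -66018.75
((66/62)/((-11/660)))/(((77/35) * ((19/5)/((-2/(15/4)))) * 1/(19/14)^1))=1200/217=5.53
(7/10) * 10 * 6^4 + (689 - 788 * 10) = 1881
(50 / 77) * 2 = 100 / 77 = 1.30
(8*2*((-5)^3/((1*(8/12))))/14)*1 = -1500/7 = -214.29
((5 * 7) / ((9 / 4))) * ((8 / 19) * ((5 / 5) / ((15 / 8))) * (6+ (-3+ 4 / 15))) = 87808 / 7695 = 11.41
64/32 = 2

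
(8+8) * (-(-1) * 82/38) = 656/19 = 34.53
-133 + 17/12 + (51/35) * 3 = -53429/420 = -127.21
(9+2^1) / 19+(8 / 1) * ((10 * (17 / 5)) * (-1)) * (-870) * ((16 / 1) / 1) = 71938571 / 19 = 3786240.58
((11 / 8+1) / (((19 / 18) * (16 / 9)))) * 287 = 23247 / 64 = 363.23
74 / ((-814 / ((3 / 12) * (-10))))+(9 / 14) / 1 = 67 / 77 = 0.87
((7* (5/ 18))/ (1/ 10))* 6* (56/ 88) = 2450/ 33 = 74.24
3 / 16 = 0.19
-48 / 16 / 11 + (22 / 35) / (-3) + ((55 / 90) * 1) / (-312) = -1046939 / 2162160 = -0.48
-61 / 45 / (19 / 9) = -61 / 95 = -0.64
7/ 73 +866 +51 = 66948/ 73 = 917.10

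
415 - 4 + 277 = 688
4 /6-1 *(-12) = 12.67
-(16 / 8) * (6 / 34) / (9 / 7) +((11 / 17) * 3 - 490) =-1465 / 3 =-488.33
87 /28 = 3.11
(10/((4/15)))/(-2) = -18.75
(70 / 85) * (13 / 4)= 91 / 34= 2.68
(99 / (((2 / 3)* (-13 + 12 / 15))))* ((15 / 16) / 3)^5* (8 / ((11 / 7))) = -2953125 / 15990784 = -0.18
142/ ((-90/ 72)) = -568/ 5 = -113.60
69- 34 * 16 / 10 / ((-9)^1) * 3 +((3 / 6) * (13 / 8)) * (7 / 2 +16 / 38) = 823711 / 9120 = 90.32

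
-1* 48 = -48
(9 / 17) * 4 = 36 / 17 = 2.12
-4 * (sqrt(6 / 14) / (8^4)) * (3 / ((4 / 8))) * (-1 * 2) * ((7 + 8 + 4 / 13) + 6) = 831 * sqrt(21) / 23296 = 0.16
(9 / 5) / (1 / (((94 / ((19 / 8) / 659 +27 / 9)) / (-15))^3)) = -16.35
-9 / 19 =-0.47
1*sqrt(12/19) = 2*sqrt(57)/19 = 0.79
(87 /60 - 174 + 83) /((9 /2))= -19.90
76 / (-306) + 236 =36070 / 153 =235.75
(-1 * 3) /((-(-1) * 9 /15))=-5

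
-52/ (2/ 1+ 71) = -52/ 73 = -0.71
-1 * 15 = -15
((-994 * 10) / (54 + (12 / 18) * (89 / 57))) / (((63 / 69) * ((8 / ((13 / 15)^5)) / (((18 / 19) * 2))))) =-46640113 / 2036250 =-22.90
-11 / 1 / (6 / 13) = -143 / 6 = -23.83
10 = 10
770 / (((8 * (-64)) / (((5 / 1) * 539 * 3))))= -3112725 / 256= -12159.08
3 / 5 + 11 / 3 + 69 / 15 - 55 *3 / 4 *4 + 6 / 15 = -2336 / 15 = -155.73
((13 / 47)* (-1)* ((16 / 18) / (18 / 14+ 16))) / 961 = -0.00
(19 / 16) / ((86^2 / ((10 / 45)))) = 19 / 532512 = 0.00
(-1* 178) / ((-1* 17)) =178 / 17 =10.47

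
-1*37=-37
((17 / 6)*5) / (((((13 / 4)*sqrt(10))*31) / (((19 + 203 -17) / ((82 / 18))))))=255*sqrt(10) / 403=2.00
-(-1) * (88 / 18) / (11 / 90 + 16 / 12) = 440 / 131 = 3.36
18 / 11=1.64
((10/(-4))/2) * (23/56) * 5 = -575/224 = -2.57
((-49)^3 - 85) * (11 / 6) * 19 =-12303203 / 3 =-4101067.67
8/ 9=0.89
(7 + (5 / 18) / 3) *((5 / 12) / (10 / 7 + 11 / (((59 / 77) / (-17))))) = -790895 / 64931544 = -0.01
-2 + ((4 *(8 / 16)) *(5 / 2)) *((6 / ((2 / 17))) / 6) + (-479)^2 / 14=115004 / 7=16429.14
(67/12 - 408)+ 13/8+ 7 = -9451/24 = -393.79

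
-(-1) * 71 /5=71 /5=14.20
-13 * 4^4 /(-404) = 832 /101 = 8.24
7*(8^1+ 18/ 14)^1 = 65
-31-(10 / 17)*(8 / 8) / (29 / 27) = -15553 / 493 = -31.55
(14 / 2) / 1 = 7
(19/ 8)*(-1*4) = -19/ 2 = -9.50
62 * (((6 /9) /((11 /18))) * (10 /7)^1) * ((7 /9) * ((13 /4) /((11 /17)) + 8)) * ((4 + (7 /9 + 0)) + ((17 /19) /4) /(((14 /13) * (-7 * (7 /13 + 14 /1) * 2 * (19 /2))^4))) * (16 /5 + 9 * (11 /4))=6717817844182152164341744171 /51402090135490402276584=130691.53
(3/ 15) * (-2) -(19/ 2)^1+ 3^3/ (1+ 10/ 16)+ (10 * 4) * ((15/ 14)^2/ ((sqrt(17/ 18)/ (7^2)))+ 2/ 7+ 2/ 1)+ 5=93861/ 910+ 6750 * sqrt(34)/ 17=2418.37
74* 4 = 296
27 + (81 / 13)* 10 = 1161 / 13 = 89.31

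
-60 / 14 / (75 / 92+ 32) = -2760 / 21133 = -0.13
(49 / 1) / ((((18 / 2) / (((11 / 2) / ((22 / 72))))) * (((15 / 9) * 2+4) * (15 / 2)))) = 98 / 55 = 1.78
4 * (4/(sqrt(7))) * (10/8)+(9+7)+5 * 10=73.56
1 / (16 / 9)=9 / 16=0.56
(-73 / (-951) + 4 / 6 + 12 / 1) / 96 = 12119 / 91296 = 0.13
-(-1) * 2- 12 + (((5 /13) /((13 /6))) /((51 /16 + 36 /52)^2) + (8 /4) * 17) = 24.01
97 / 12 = 8.08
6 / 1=6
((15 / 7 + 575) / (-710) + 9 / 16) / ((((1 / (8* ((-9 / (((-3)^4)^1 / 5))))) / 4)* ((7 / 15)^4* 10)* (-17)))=-11199375 / 20286049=-0.55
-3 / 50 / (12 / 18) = -9 / 100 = -0.09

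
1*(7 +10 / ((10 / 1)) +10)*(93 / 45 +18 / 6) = 91.20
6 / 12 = 0.50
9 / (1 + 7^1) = 9 / 8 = 1.12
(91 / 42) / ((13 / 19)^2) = 361 / 78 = 4.63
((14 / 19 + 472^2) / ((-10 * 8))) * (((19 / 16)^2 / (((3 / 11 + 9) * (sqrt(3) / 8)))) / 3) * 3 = -29489273 * sqrt(3) / 26112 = -1956.07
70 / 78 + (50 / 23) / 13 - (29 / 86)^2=6308803 / 6634212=0.95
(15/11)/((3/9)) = 45/11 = 4.09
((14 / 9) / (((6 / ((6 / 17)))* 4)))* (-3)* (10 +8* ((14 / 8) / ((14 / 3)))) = -91 / 102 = -0.89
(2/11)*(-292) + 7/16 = -9267/176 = -52.65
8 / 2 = 4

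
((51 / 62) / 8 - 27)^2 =177982281 / 246016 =723.46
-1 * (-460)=460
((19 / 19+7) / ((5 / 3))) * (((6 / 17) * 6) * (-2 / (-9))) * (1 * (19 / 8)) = 456 / 85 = 5.36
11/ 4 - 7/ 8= 15/ 8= 1.88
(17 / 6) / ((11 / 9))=51 / 22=2.32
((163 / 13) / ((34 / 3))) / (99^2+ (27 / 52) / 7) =2282 / 20216349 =0.00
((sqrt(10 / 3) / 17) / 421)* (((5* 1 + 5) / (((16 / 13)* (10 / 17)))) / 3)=13* sqrt(30) / 60624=0.00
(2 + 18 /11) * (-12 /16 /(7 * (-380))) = 3 /2926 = 0.00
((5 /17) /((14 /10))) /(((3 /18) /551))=82650 /119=694.54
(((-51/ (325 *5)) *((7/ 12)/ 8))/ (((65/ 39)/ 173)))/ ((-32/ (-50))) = -61761/ 166400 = -0.37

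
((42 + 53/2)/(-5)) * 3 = -411/10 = -41.10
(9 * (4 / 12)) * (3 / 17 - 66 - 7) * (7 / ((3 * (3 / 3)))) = -8666 / 17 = -509.76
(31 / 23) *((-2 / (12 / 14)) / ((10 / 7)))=-1519 / 690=-2.20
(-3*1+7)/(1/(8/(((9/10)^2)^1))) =3200/81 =39.51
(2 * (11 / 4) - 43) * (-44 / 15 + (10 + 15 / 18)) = -1185 / 4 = -296.25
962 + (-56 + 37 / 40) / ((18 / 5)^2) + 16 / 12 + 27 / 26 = 960.12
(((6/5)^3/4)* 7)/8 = 189/500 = 0.38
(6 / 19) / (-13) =-6 / 247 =-0.02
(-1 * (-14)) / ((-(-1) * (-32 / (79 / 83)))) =-553 / 1328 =-0.42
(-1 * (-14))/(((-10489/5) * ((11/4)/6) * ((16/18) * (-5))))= 378/115379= 0.00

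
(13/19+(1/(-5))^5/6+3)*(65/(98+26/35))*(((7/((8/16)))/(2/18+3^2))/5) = 836050397/1121760000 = 0.75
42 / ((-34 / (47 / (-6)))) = 329 / 34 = 9.68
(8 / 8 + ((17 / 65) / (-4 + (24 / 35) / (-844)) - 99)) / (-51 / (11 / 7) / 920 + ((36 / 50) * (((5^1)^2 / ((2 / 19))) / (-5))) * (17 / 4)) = 339738980 / 503674691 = 0.67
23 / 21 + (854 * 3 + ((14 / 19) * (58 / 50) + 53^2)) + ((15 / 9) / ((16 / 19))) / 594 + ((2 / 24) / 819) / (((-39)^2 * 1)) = 3357250212845989 / 624842618400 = 5372.95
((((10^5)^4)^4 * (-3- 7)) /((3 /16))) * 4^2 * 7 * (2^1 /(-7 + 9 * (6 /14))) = 12544000000000000000000000000000000000000000000000000000000000000000000000000000000000 /33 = 380121212121212121212121200000000000000000000000000000000000000000000000000000000000.00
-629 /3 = -209.67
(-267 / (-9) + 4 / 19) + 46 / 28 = 25153 / 798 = 31.52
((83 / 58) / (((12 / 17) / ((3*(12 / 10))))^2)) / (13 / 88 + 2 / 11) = 2374713 / 21025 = 112.95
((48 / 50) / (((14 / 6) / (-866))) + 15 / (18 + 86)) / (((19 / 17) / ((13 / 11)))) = -376.60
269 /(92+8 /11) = 2959 /1020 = 2.90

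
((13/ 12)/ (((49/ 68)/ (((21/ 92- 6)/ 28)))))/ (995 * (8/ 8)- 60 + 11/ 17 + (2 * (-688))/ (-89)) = -59184021/ 181639617824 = -0.00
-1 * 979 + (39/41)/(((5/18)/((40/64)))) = -160205/164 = -976.86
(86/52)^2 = 1849/676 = 2.74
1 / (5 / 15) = 3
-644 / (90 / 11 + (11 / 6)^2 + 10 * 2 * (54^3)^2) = -255024 / 196375697468891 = -0.00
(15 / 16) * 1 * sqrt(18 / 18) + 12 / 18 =77 / 48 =1.60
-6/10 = -3/5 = -0.60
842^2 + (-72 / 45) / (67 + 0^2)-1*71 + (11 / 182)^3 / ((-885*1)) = 50680735193993123 / 71492787912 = 708892.98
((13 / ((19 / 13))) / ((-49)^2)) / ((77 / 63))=1521 / 501809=0.00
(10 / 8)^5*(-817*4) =-2553125 / 256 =-9973.14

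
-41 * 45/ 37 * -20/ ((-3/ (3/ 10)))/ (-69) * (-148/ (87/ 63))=-103320/ 667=-154.90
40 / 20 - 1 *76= -74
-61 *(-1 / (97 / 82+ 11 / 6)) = 7503 / 371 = 20.22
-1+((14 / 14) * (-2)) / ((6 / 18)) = -7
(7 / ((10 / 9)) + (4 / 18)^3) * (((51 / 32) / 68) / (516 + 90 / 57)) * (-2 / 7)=-0.00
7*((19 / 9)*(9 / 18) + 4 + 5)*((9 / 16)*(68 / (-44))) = -21539 / 352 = -61.19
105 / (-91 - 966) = -15 / 151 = -0.10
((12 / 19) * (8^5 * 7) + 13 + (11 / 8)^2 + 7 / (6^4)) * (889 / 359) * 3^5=38059395248469 / 436544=87183411.63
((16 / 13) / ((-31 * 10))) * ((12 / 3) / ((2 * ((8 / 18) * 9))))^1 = -4 / 2015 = -0.00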